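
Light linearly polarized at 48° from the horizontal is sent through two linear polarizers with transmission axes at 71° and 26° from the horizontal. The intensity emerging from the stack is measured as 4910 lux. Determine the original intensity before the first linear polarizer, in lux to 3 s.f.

I₁ = I₀ cos²(71° − 48°) = I₀ cos²(23°) = 0.8473 I₀.
I₂ = I₁ cos²(26° − 71°) = 0.8473 I₀ · cos²(45°) = 0.4237 I₀.
So 4910 lux = 0.4237 I₀, giving I₀ = 4910/0.4237 = 1.159e+04 lux.

I₀ ≈ 1.16e4 lux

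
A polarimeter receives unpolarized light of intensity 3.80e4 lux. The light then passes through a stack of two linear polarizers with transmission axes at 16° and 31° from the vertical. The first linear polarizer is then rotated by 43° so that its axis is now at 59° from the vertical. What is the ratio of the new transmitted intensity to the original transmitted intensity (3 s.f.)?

Before rotation:
Unpolarized light through the first polarizer → I₁ = ½ I₀, now polarized at 16°.
I₂ = I₁ cos²(31° − 16°) = 0.5 I₀ · cos²(15°) = 0.4665 I₀.
After rotation:
Unpolarized light through the first polarizer → I₁ = ½ I₀, now polarized at 59°.
I₂ = I₁ cos²(31° − 59°) = 0.5 I₀ · cos²(28°) = 0.3898 I₀.
Ratio = 0.3898 / 0.4665 = 0.8356.

I_new/I_old ≈ 0.836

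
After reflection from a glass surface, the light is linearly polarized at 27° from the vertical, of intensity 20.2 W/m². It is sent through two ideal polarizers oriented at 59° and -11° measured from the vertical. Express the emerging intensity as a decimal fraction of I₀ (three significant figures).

By Malus's law, I₁ = 20.2 W/m² · cos²(32°) = 14.53 W/m².
I₂ = I₁ · cos²(70°) = 14.53 · 0.117 = 1.699 W/m².
Transmitted fraction = 0.08413.

I/I₀ ≈ 0.0841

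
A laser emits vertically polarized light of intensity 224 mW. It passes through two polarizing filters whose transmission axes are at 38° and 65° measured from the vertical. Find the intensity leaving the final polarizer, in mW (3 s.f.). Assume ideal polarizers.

I₁ = 224 mW · cos²(38°) = 139.1 mW.
I₂ = I₁ · cos²(27°) = 139.1 · 0.7939 = 110.4 mW.

I ≈ 110 mW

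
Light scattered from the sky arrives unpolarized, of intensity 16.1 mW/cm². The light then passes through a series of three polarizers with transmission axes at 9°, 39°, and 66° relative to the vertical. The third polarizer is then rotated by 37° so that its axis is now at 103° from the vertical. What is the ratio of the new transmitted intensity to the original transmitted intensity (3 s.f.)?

I_new/I_old ≈ 0.242

Before rotation:
Unpolarized light through the first polarizer → I₁ = ½ I₀, now polarized at 9°.
I₂ = I₁ cos²(39° − 9°) = 0.5 I₀ · cos²(30°) = 0.375 I₀.
I₃ = I₂ cos²(66° − 39°) = 0.375 I₀ · cos²(27°) = 0.2977 I₀.
After rotation:
Unpolarized light through the first polarizer → I₁ = ½ I₀, now polarized at 9°.
I₂ = I₁ cos²(39° − 9°) = 0.5 I₀ · cos²(30°) = 0.375 I₀.
I₃ = I₂ cos²(103° − 39°) = 0.375 I₀ · cos²(64°) = 0.07206 I₀.
Ratio = 0.07206 / 0.2977 = 0.2421.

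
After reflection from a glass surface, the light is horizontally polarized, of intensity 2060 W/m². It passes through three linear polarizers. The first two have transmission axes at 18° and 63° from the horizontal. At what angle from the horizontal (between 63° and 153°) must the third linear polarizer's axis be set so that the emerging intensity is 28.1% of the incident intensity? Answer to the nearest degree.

θ ≈ 101°

I₁ = I₀ cos²(18° − 0°) = I₀ cos²(18°) = 0.9045 I₀.
I₂ = I₁ cos²(63° − 18°) = 0.9045 I₀ · cos²(45°) = 0.4523 I₀.
Need I₃/I₀ = 0.281, so cos²(θ − 63°) = 0.281 / 0.4523 = 0.6213.
θ − 63° = arccos(√0.6213) = 38.0°, giving θ ≈ 63 + 38.0 = 101.0°.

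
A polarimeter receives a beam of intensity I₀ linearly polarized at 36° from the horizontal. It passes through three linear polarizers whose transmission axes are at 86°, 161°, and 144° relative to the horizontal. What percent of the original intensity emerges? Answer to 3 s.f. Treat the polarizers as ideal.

I₁ = I₀ cos²(86° − 36°) = I₀ cos²(50°) = 0.4132 I₀.
I₂ = I₁ cos²(161° − 86°) = 0.4132 I₀ · cos²(75°) = 0.02768 I₀.
I₃ = I₂ cos²(144° − 161°) = 0.02768 I₀ · cos²(17°) = 0.02531 I₀.
That is 2.531% of the incident intensity.

≈ 2.53%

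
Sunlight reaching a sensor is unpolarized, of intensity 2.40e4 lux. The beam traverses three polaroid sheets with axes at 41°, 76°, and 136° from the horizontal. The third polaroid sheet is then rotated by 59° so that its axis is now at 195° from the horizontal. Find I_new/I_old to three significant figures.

Before rotation:
Unpolarized light through the first polarizer → I₁ = ½ I₀, now polarized at 41°.
I₂ = I₁ cos²(76° − 41°) = 0.5 I₀ · cos²(35°) = 0.3355 I₀.
I₃ = I₂ cos²(136° − 76°) = 0.3355 I₀ · cos²(60°) = 0.08388 I₀.
After rotation:
Unpolarized light through the first polarizer → I₁ = ½ I₀, now polarized at 41°.
I₂ = I₁ cos²(76° − 41°) = 0.5 I₀ · cos²(35°) = 0.3355 I₀.
Angle between axes 2 and 3: 61°. I₃ = 0.3355 I₀ · cos²(61°) = 0.07886 I₀.
Ratio = 0.07886 / 0.08388 = 0.9402.

I_new/I_old ≈ 0.940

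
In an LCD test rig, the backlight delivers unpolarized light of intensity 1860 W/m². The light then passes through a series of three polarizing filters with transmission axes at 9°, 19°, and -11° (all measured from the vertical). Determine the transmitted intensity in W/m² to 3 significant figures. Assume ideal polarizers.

Unpolarized light through the first polarizer → I₁ = 1860 W/m²/2 = 930 W/m², polarized at 9°.
I₂ = I₁ · cos²(10°) = 930 · 0.9698 = 902 W/m².
I₃ = I₂ · cos²(30°) = 902 · 0.75 = 676.5 W/m².

I ≈ 676 W/m²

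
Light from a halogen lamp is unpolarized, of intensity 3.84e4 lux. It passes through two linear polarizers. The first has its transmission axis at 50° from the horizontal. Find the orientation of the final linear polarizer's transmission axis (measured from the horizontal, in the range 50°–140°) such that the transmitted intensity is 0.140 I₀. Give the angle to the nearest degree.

θ ≈ 108°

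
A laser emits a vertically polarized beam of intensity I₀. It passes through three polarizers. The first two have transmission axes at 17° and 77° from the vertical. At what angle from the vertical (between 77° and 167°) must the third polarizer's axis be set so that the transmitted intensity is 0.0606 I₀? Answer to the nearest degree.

θ ≈ 136°

I₁ = I₀ cos²(17° − 0°) = I₀ cos²(17°) = 0.9145 I₀.
I₂ = I₁ cos²(77° − 17°) = 0.9145 I₀ · cos²(60°) = 0.2286 I₀.
Need I₃/I₀ = 0.0606, so cos²(θ − 77°) = 0.0606 / 0.2286 = 0.2651.
θ − 77° = arccos(√0.2651) = 59.0°, giving θ ≈ 77 + 59.0 = 136.0°.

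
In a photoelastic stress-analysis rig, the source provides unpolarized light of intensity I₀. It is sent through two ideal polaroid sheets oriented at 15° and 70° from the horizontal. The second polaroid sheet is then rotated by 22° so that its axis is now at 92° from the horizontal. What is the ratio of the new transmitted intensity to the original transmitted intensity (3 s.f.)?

Before rotation:
Unpolarized light through the first polarizer → I₁ = ½ I₀, now polarized at 15°.
I₂ = I₁ cos²(70° − 15°) = 0.5 I₀ · cos²(55°) = 0.1645 I₀.
After rotation:
Unpolarized light through the first polarizer → I₁ = ½ I₀, now polarized at 15°.
I₂ = I₁ cos²(92° − 15°) = 0.5 I₀ · cos²(77°) = 0.0253 I₀.
Ratio = 0.0253 / 0.1645 = 0.1538.

I_new/I_old ≈ 0.154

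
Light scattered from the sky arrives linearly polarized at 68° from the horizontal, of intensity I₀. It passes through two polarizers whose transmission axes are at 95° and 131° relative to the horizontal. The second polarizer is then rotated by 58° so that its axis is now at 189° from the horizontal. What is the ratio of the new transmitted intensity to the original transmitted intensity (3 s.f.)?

Before rotation:
By Malus's law, I₁ = I₀ cos²(95° − 68°) = I₀ cos²(27°) = 0.7939 I₀.
I₂ = I₁ cos²(131° − 95°) = 0.7939 I₀ · cos²(36°) = 0.5196 I₀.
After rotation:
I₁ = I₀ cos²(95° − 68°) = I₀ cos²(27°) = 0.7939 I₀.
Angle between axes 1 and 2: 86°. I₂ = 0.7939 I₀ · cos²(86°) = 0.003863 I₀.
Ratio = 0.003863 / 0.5196 = 0.007435.

I_new/I_old ≈ 0.00743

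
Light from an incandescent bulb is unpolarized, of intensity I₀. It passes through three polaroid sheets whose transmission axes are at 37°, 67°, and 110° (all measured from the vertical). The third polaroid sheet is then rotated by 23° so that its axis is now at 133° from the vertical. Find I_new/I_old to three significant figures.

Before rotation:
Unpolarized light through the first polarizer → I₁ = ½ I₀, now polarized at 37°.
I₂ = I₁ cos²(67° − 37°) = 0.5 I₀ · cos²(30°) = 0.375 I₀.
I₃ = I₂ cos²(110° − 67°) = 0.375 I₀ · cos²(43°) = 0.2006 I₀.
After rotation:
Unpolarized light through the first polarizer → I₁ = ½ I₀, now polarized at 37°.
I₂ = I₁ cos²(67° − 37°) = 0.5 I₀ · cos²(30°) = 0.375 I₀.
I₃ = I₂ cos²(133° − 67°) = 0.375 I₀ · cos²(66°) = 0.06204 I₀.
Ratio = 0.06204 / 0.2006 = 0.3093.

I_new/I_old ≈ 0.309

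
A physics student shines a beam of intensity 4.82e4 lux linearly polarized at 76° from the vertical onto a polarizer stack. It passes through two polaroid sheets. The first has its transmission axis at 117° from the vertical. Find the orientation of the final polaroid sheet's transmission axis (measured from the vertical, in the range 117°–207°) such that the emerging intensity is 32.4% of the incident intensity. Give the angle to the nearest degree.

θ ≈ 158°

By Malus's law, I₁ = I₀ cos²(117° − 76°) = I₀ cos²(41°) = 0.5696 I₀.
Need I₂/I₀ = 0.324, so cos²(θ − 117°) = 0.324 / 0.5696 = 0.5688.
θ − 117° = arccos(√0.5688) = 41.0°, giving θ ≈ 117 + 41.0 = 158.0°.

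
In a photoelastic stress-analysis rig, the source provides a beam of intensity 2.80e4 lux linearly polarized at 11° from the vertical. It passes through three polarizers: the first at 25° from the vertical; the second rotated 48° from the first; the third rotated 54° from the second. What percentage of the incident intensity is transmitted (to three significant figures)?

I₁ = 2.80e4 lux · cos²(14°) = 2.636e+04 lux.
I₂ = I₁ · cos²(48°) = 2.636e+04 · 0.4477 = 1.18e+04 lux.
I₃ = I₂ · cos²(54°) = 1.18e+04 · 0.3455 = 4078 lux.
That is 14.56% of the incident intensity.

≈ 14.6%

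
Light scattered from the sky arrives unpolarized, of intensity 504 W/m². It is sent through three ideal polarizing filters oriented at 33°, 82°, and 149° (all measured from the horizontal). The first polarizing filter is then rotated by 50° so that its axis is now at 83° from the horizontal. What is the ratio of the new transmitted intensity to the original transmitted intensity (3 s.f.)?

I_new/I_old ≈ 2.32

Before rotation:
Unpolarized light through the first polarizer → I₁ = ½ I₀, now polarized at 33°.
I₂ = I₁ cos²(82° − 33°) = 0.5 I₀ · cos²(49°) = 0.2152 I₀.
I₃ = I₂ cos²(149° − 82°) = 0.2152 I₀ · cos²(67°) = 0.03286 I₀.
After rotation:
Unpolarized light through the first polarizer → I₁ = ½ I₀, now polarized at 83°.
I₂ = I₁ cos²(82° − 83°) = 0.5 I₀ · cos²(1°) = 0.4998 I₀.
I₃ = I₂ cos²(149° − 82°) = 0.4998 I₀ · cos²(67°) = 0.07631 I₀.
Ratio = 0.07631 / 0.03286 = 2.323.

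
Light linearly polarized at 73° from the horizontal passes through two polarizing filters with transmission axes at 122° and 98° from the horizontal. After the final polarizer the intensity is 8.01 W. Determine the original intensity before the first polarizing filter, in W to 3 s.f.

I₀ ≈ 22.3 W

I₁ = I₀ cos²(122° − 73°) = I₀ cos²(49°) = 0.4304 I₀.
I₂ = I₁ cos²(98° − 122°) = 0.4304 I₀ · cos²(24°) = 0.3592 I₀.
So 8.01 W = 0.3592 I₀, giving I₀ = 8.01/0.3592 = 22.3 W.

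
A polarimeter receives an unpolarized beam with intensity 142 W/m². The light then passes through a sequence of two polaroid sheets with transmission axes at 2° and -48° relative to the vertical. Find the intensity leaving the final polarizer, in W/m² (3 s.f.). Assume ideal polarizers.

I ≈ 29.3 W/m²

Unpolarized light through the first polarizer → I₁ = 142 W/m²/2 = 71 W/m², polarized at 2°.
I₂ = I₁ · cos²(50°) = 71 · 0.4132 = 29.34 W/m².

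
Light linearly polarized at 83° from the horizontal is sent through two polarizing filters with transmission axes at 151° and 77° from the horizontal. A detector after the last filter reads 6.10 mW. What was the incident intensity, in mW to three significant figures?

I₁ = I₀ cos²(151° − 83°) = I₀ cos²(68°) = 0.1403 I₀.
I₂ = I₁ cos²(77° − 151°) = 0.1403 I₀ · cos²(74°) = 0.01066 I₀.
So 6.10 mW = 0.01066 I₀, giving I₀ = 6.10/0.01066 = 572.1 mW.

I₀ ≈ 572 mW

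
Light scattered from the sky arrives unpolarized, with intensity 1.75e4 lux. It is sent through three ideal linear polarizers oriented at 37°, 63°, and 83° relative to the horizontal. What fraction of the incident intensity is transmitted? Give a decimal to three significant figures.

Unpolarized light through the first polarizer → I₁ = 1.75e4 lux/2 = 8750 lux, polarized at 37°.
I₂ = I₁ · cos²(26°) = 8750 · 0.8078 = 7069 lux.
I₃ = I₂ · cos²(20°) = 7069 · 0.883 = 6242 lux.
Transmitted fraction = 0.3567.

I/I₀ ≈ 0.357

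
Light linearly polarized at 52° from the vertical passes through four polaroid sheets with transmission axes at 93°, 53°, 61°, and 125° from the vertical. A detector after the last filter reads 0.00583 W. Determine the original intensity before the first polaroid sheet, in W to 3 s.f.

I₀ ≈ 0.0926 W

I₁ = I₀ cos²(93° − 52°) = I₀ cos²(41°) = 0.5696 I₀.
I₂ = I₁ cos²(53° − 93°) = 0.5696 I₀ · cos²(40°) = 0.3342 I₀.
I₃ = I₂ cos²(61° − 53°) = 0.3342 I₀ · cos²(8°) = 0.3278 I₀.
I₄ = I₃ cos²(125° − 61°) = 0.3278 I₀ · cos²(64°) = 0.06299 I₀.
So 0.00583 W = 0.06299 I₀, giving I₀ = 0.00583/0.06299 = 0.09256 W.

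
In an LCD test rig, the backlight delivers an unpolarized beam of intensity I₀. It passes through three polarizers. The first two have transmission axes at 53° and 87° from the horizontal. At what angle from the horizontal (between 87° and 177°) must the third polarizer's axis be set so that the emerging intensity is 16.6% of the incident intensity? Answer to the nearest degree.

θ ≈ 133°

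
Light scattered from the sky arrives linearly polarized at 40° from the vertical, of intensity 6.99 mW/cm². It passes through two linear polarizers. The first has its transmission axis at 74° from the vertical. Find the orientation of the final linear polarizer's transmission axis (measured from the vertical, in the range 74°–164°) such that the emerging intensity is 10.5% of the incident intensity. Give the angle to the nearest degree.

θ ≈ 141°

I₁ = I₀ cos²(74° − 40°) = I₀ cos²(34°) = 0.6873 I₀.
Need I₂/I₀ = 0.105, so cos²(θ − 74°) = 0.105 / 0.6873 = 0.1528.
θ − 74° = arccos(√0.1528) = 67.0°, giving θ ≈ 74 + 67.0 = 141.0°.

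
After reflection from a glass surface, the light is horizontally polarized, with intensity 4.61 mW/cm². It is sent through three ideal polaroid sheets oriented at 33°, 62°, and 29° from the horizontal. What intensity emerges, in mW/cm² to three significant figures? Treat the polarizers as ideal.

I ≈ 1.74 mW/cm²

By Malus's law, I₁ = 4.61 mW/cm² · cos²(33°) = 3.243 mW/cm².
I₂ = I₁ · cos²(29°) = 3.243 · 0.765 = 2.48 mW/cm².
I₃ = I₂ · cos²(33°) = 2.48 · 0.7034 = 1.745 mW/cm².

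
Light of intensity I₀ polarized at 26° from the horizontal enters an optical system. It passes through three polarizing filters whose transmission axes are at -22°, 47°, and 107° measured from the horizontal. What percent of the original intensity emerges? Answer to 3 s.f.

≈ 1.44%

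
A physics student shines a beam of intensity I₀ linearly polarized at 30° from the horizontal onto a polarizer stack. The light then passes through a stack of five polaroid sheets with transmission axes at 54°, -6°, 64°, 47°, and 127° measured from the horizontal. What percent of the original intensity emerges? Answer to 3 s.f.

≈ 0.0673%

I₁ = I₀ cos²(54° − 30°) = I₀ cos²(24°) = 0.8346 I₀.
I₂ = I₁ cos²(-6° − 54°) = 0.8346 I₀ · cos²(60°) = 0.2086 I₀.
I₃ = I₂ cos²(64° + 6°) = 0.2086 I₀ · cos²(70°) = 0.02441 I₀.
I₄ = I₃ cos²(47° − 64°) = 0.02441 I₀ · cos²(17°) = 0.02232 I₀.
I₅ = I₄ cos²(127° − 47°) = 0.02232 I₀ · cos²(80°) = 0.000673 I₀.
That is 0.0673% of the incident intensity.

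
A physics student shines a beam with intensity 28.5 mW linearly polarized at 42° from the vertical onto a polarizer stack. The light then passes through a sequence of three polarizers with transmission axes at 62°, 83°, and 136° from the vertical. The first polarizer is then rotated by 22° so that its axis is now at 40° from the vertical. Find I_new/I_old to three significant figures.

Before rotation:
I₁ = I₀ cos²(62° − 42°) = I₀ cos²(20°) = 0.883 I₀.
I₂ = I₁ cos²(83° − 62°) = 0.883 I₀ · cos²(21°) = 0.7696 I₀.
I₃ = I₂ cos²(136° − 83°) = 0.7696 I₀ · cos²(53°) = 0.2787 I₀.
After rotation:
I₁ = I₀ cos²(40° − 42°) = I₀ cos²(2°) = 0.9988 I₀.
I₂ = I₁ cos²(83° − 40°) = 0.9988 I₀ · cos²(43°) = 0.5342 I₀.
I₃ = I₂ cos²(136° − 83°) = 0.5342 I₀ · cos²(53°) = 0.1935 I₀.
Ratio = 0.1935 / 0.2787 = 0.6941.

I_new/I_old ≈ 0.694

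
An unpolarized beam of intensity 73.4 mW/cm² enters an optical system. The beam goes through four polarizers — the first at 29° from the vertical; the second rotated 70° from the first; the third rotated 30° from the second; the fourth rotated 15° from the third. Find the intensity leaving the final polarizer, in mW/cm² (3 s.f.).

I ≈ 3.00 mW/cm²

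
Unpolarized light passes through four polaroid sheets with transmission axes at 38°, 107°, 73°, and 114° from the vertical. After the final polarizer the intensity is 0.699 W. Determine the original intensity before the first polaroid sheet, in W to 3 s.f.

Unpolarized light through the first polarizer → I₁ = ½ I₀, now polarized at 38°.
I₂ = I₁ cos²(107° − 38°) = 0.5 I₀ · cos²(69°) = 0.06421 I₀.
I₃ = I₂ cos²(73° − 107°) = 0.06421 I₀ · cos²(34°) = 0.04413 I₀.
I₄ = I₃ cos²(114° − 73°) = 0.04413 I₀ · cos²(41°) = 0.02514 I₀.
So 0.699 W = 0.02514 I₀, giving I₀ = 0.699/0.02514 = 27.81 W.

I₀ ≈ 27.8 W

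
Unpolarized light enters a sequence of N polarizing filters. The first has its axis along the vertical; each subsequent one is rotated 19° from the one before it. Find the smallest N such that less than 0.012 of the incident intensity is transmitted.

First polarizer halves the unpolarized light: factor 1/2.
Each further stage multiplies by cos²(19°) = 0.894.
After N polarizers: T = 0.5·0.894^(N−1). Require T < 0.012 ⇒ N−1 > ln(0.012/0.5)/ln(0.894) = 33.29, so N−1 ≥ 34 and N = 35.
Check: N=35 gives T = 0.01108 < 0.012; N=34 gives T = 0.01239.

N = 35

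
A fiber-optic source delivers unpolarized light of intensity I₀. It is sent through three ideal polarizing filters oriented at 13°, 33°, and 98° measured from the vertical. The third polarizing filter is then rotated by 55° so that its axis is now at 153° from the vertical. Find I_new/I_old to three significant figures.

Before rotation:
Unpolarized light through the first polarizer → I₁ = ½ I₀, now polarized at 13°.
I₂ = I₁ cos²(33° − 13°) = 0.5 I₀ · cos²(20°) = 0.4415 I₀.
I₃ = I₂ cos²(98° − 33°) = 0.4415 I₀ · cos²(65°) = 0.07886 I₀.
After rotation:
Unpolarized light through the first polarizer → I₁ = ½ I₀, now polarized at 13°.
I₂ = I₁ cos²(33° − 13°) = 0.5 I₀ · cos²(20°) = 0.4415 I₀.
Angle between axes 2 and 3: 60°. I₃ = 0.4415 I₀ · cos²(60°) = 0.1104 I₀.
Ratio = 0.1104 / 0.07886 = 1.4.

I_new/I_old ≈ 1.40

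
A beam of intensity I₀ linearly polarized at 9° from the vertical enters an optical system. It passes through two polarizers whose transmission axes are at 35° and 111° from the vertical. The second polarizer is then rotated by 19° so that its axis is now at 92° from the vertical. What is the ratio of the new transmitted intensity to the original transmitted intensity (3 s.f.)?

I_new/I_old ≈ 5.07

Before rotation:
I₁ = I₀ cos²(35° − 9°) = I₀ cos²(26°) = 0.8078 I₀.
I₂ = I₁ cos²(111° − 35°) = 0.8078 I₀ · cos²(76°) = 0.04728 I₀.
After rotation:
I₁ = I₀ cos²(35° − 9°) = I₀ cos²(26°) = 0.8078 I₀.
I₂ = I₁ cos²(92° − 35°) = 0.8078 I₀ · cos²(57°) = 0.2396 I₀.
Ratio = 0.2396 / 0.04728 = 5.068.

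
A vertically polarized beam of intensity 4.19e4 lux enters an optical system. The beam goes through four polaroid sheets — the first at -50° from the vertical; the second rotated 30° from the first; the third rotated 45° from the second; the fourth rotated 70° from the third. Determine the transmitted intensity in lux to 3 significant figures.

I ≈ 759 lux

I₁ = 4.19e4 lux · cos²(50°) = 1.731e+04 lux.
I₂ = I₁ · cos²(30°) = 1.731e+04 · 0.75 = 1.298e+04 lux.
I₃ = I₂ · cos²(45°) = 1.298e+04 · 0.5 = 6492 lux.
I₄ = I₃ · cos²(70°) = 6492 · 0.117 = 759.4 lux.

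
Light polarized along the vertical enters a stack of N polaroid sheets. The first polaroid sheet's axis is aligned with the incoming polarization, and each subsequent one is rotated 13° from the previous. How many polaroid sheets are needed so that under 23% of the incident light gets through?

N = 30

First polarizer is aligned with the polarization: full transmission.
Each further stage multiplies by cos²(13°) = 0.9494.
After N polarizers: T = 0.9494^(N−1). Require T < 0.23 ⇒ N−1 > ln(0.23)/ln(0.9494) = 28.30, so N−1 ≥ 29 and N = 30.
Check: N=30 gives T = 0.2218 < 0.23; N=29 gives T = 0.2336.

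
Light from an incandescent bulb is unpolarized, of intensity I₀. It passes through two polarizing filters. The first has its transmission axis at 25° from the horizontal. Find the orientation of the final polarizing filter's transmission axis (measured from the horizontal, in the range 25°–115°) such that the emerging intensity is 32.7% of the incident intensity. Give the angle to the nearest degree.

Unpolarized light through the first polarizer → I₁ = ½ I₀, now polarized at 25°.
Need I₂/I₀ = 0.327, so cos²(θ − 25°) = 0.327 / 0.5 = 0.654.
θ − 25° = arccos(√0.654) = 36.0°, giving θ ≈ 25 + 36.0 = 61.0°.

θ ≈ 61°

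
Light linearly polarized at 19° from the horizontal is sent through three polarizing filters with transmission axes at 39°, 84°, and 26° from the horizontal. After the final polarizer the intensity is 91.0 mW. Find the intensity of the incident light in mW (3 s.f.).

By Malus's law, I₁ = I₀ cos²(39° − 19°) = I₀ cos²(20°) = 0.883 I₀.
I₂ = I₁ cos²(84° − 39°) = 0.883 I₀ · cos²(45°) = 0.4415 I₀.
I₃ = I₂ cos²(26° − 84°) = 0.4415 I₀ · cos²(58°) = 0.124 I₀.
So 91.0 mW = 0.124 I₀, giving I₀ = 91.0/0.124 = 734 mW.

I₀ ≈ 734 mW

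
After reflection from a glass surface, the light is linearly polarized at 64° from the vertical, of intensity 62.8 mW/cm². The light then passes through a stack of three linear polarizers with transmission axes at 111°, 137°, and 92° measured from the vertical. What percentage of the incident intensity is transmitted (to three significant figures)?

≈ 18.8%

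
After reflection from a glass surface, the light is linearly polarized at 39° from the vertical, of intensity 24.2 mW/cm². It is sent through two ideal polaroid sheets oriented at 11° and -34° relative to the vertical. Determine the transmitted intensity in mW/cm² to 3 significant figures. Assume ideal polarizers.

I ≈ 9.43 mW/cm²

By Malus's law, I₁ = 24.2 mW/cm² · cos²(28°) = 18.87 mW/cm².
I₂ = I₁ · cos²(45°) = 18.87 · 0.5 = 9.433 mW/cm².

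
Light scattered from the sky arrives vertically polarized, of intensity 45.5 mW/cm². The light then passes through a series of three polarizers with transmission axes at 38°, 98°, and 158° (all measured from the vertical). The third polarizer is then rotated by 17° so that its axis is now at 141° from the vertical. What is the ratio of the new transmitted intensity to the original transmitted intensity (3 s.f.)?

I_new/I_old ≈ 2.14

Before rotation:
By Malus's law, I₁ = I₀ cos²(38° − 0°) = I₀ cos²(38°) = 0.621 I₀.
I₂ = I₁ cos²(98° − 38°) = 0.621 I₀ · cos²(60°) = 0.1552 I₀.
I₃ = I₂ cos²(158° − 98°) = 0.1552 I₀ · cos²(60°) = 0.03881 I₀.
After rotation:
I₁ = I₀ cos²(38° − 0°) = I₀ cos²(38°) = 0.621 I₀.
I₂ = I₁ cos²(98° − 38°) = 0.621 I₀ · cos²(60°) = 0.1552 I₀.
I₃ = I₂ cos²(141° − 98°) = 0.1552 I₀ · cos²(43°) = 0.08303 I₀.
Ratio = 0.08303 / 0.03881 = 2.14.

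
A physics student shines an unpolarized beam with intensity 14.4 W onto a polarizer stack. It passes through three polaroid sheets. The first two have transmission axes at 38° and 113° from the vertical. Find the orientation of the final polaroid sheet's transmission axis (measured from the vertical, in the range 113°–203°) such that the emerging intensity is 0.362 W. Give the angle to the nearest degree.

Unpolarized light through the first polarizer → I₁ = ½ I₀, now polarized at 38°.
I₂ = I₁ cos²(113° − 38°) = 0.5 I₀ · cos²(75°) = 0.03349 I₀.
Target fraction: 0.362 / 14.4 W = 0.02514 of I₀.
Need I₃/I₀ = 0.02514, so cos²(θ − 113°) = 0.02514 / 0.03349 = 0.7506.
θ − 113° = arccos(√0.7506) = 30.0°, giving θ ≈ 113 + 30.0 = 143.0°.

θ ≈ 143°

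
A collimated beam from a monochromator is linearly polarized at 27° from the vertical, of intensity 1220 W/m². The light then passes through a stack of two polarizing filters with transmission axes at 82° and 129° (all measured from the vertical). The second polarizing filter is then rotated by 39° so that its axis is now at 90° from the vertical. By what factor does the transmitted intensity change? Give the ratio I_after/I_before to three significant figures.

Before rotation:
I₁ = I₀ cos²(82° − 27°) = I₀ cos²(55°) = 0.329 I₀.
I₂ = I₁ cos²(129° − 82°) = 0.329 I₀ · cos²(47°) = 0.153 I₀.
After rotation:
I₁ = I₀ cos²(82° − 27°) = I₀ cos²(55°) = 0.329 I₀.
I₂ = I₁ cos²(90° − 82°) = 0.329 I₀ · cos²(8°) = 0.3226 I₀.
Ratio = 0.3226 / 0.153 = 2.108.

I_new/I_old ≈ 2.11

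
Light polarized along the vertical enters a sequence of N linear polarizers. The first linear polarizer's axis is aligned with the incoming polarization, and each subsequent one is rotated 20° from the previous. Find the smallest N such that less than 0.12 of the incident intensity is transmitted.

N = 19

First polarizer is aligned with the polarization: full transmission.
Each further stage multiplies by cos²(20°) = 0.883.
After N polarizers: T = 0.883^(N−1). Require T < 0.12 ⇒ N−1 > ln(0.12)/ln(0.883) = 17.04, so N−1 ≥ 18 and N = 19.
Check: N=19 gives T = 0.1065 < 0.12; N=18 gives T = 0.1206.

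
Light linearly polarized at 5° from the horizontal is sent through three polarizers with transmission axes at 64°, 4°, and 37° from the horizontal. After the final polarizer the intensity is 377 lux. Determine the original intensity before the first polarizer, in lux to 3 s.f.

I₀ ≈ 8080 lux

By Malus's law, I₁ = I₀ cos²(64° − 5°) = I₀ cos²(59°) = 0.2653 I₀.
I₂ = I₁ cos²(4° − 64°) = 0.2653 I₀ · cos²(60°) = 0.06632 I₀.
I₃ = I₂ cos²(37° − 4°) = 0.06632 I₀ · cos²(33°) = 0.04664 I₀.
So 377 lux = 0.04664 I₀, giving I₀ = 377/0.04664 = 8082 lux.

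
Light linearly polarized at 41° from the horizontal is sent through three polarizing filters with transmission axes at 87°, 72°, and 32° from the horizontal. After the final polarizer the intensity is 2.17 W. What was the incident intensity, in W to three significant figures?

I₁ = I₀ cos²(87° − 41°) = I₀ cos²(46°) = 0.4826 I₀.
I₂ = I₁ cos²(72° − 87°) = 0.4826 I₀ · cos²(15°) = 0.4502 I₀.
I₃ = I₂ cos²(32° − 72°) = 0.4502 I₀ · cos²(40°) = 0.2642 I₀.
So 2.17 W = 0.2642 I₀, giving I₀ = 2.17/0.2642 = 8.213 W.

I₀ ≈ 8.21 W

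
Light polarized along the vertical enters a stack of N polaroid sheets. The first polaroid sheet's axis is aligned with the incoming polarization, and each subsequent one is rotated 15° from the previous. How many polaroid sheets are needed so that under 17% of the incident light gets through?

N = 27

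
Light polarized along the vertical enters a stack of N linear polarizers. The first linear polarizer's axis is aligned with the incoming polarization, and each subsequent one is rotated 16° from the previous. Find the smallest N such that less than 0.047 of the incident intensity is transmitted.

First polarizer is aligned with the polarization: full transmission.
Each further stage multiplies by cos²(16°) = 0.924.
After N polarizers: T = 0.924^(N−1). Require T < 0.047 ⇒ N−1 > ln(0.047)/ln(0.924) = 38.70, so N−1 ≥ 39 and N = 40.
Check: N=40 gives T = 0.04588 < 0.047; N=39 gives T = 0.04966.

N = 40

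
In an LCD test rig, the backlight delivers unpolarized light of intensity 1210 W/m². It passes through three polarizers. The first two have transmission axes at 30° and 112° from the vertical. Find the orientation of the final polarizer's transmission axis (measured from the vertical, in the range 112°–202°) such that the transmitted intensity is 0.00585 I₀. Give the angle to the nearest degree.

Unpolarized light through the first polarizer → I₁ = ½ I₀, now polarized at 30°.
I₂ = I₁ cos²(112° − 30°) = 0.5 I₀ · cos²(82°) = 0.009685 I₀.
Need I₃/I₀ = 0.00585, so cos²(θ − 112°) = 0.00585 / 0.009685 = 0.6041.
θ − 112° = arccos(√0.6041) = 39.0°, giving θ ≈ 112 + 39.0 = 151.0°.

θ ≈ 151°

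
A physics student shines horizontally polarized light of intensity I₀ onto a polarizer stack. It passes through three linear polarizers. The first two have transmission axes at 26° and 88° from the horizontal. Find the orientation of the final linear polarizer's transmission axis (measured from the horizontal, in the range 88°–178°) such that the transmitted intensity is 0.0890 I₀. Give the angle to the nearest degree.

I₁ = I₀ cos²(26° − 0°) = I₀ cos²(26°) = 0.8078 I₀.
I₂ = I₁ cos²(88° − 26°) = 0.8078 I₀ · cos²(62°) = 0.178 I₀.
Need I₃/I₀ = 0.089, so cos²(θ − 88°) = 0.089 / 0.178 = 0.4999.
θ − 88° = arccos(√0.4999) = 45.0°, giving θ ≈ 88 + 45.0 = 133.0°.

θ ≈ 133°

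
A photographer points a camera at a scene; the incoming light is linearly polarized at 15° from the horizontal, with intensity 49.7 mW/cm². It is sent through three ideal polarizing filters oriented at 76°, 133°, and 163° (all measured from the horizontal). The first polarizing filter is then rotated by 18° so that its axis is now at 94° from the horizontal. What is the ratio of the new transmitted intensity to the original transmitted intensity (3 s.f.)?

I_new/I_old ≈ 0.315

Before rotation:
I₁ = I₀ cos²(76° − 15°) = I₀ cos²(61°) = 0.235 I₀.
I₂ = I₁ cos²(133° − 76°) = 0.235 I₀ · cos²(57°) = 0.06972 I₀.
I₃ = I₂ cos²(163° − 133°) = 0.06972 I₀ · cos²(30°) = 0.05229 I₀.
After rotation:
I₁ = I₀ cos²(94° − 15°) = I₀ cos²(79°) = 0.03641 I₀.
I₂ = I₁ cos²(133° − 94°) = 0.03641 I₀ · cos²(39°) = 0.02199 I₀.
I₃ = I₂ cos²(163° − 133°) = 0.02199 I₀ · cos²(30°) = 0.01649 I₀.
Ratio = 0.01649 / 0.05229 = 0.3154.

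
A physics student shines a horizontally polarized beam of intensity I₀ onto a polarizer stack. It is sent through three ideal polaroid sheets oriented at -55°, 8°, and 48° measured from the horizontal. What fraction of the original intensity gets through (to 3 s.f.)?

≈ 0.0398 I₀

I₁ = I₀ cos²(-55° − 0°) = I₀ cos²(55°) = 0.329 I₀.
I₂ = I₁ cos²(8° + 55°) = 0.329 I₀ · cos²(63°) = 0.06781 I₀.
I₃ = I₂ cos²(48° − 8°) = 0.06781 I₀ · cos²(40°) = 0.03979 I₀.
Transmitted fraction = 0.03979.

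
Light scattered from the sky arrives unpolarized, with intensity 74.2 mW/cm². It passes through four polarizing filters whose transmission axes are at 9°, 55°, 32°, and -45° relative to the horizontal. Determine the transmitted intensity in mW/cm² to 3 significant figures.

Unpolarized light through the first polarizer → I₁ = 74.2 mW/cm²/2 = 37.1 mW/cm², polarized at 9°.
I₂ = I₁ · cos²(46°) = 37.1 · 0.4826 = 17.9 mW/cm².
I₃ = I₂ · cos²(23°) = 17.9 · 0.8473 = 15.17 mW/cm².
I₄ = I₃ · cos²(77°) = 15.17 · 0.0506 = 0.7676 mW/cm².

I ≈ 0.768 mW/cm²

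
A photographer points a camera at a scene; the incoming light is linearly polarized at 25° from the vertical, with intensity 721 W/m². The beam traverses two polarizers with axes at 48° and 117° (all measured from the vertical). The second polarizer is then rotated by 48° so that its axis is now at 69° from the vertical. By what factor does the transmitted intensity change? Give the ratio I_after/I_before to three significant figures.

I_new/I_old ≈ 6.79

Before rotation:
I₁ = I₀ cos²(48° − 25°) = I₀ cos²(23°) = 0.8473 I₀.
I₂ = I₁ cos²(117° − 48°) = 0.8473 I₀ · cos²(69°) = 0.1088 I₀.
After rotation:
I₁ = I₀ cos²(48° − 25°) = I₀ cos²(23°) = 0.8473 I₀.
I₂ = I₁ cos²(69° − 48°) = 0.8473 I₀ · cos²(21°) = 0.7385 I₀.
Ratio = 0.7385 / 0.1088 = 6.786.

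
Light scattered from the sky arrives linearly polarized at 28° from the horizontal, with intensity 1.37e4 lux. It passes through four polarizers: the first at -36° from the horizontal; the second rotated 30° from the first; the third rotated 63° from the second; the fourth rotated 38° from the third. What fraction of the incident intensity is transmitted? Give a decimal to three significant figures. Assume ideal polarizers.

I/I₀ ≈ 0.0184

I₁ = 1.37e4 lux · cos²(64°) = 2633 lux.
I₂ = I₁ · cos²(30°) = 2633 · 0.75 = 1975 lux.
I₃ = I₂ · cos²(63°) = 1975 · 0.2061 = 407 lux.
I₄ = I₃ · cos²(38°) = 407 · 0.621 = 252.7 lux.
Transmitted fraction = 0.01845.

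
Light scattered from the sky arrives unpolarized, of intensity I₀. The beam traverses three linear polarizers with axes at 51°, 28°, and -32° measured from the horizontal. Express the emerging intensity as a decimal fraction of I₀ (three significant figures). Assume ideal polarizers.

Unpolarized light through the first polarizer → I₁ = ½ I₀, now polarized at 51°.
I₂ = I₁ cos²(28° − 51°) = 0.5 I₀ · cos²(23°) = 0.4237 I₀.
I₃ = I₂ cos²(-32° − 28°) = 0.4237 I₀ · cos²(60°) = 0.1059 I₀.
Transmitted fraction = 0.1059.

≈ 0.106 I₀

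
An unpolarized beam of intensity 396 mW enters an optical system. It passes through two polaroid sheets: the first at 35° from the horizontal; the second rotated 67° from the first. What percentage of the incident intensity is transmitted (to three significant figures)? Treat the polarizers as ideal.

≈ 7.63%

Unpolarized light through the first polarizer → I₁ = 396 mW/2 = 198 mW, polarized at 35°.
I₂ = I₁ · cos²(67°) = 198 · 0.1527 = 30.23 mW.
That is 7.634% of the incident intensity.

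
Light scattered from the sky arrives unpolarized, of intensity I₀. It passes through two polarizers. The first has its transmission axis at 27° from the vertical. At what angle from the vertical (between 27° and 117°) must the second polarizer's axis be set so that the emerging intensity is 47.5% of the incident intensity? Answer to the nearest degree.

Unpolarized light through the first polarizer → I₁ = ½ I₀, now polarized at 27°.
Need I₂/I₀ = 0.475, so cos²(θ − 27°) = 0.475 / 0.5 = 0.95.
θ − 27° = arccos(√0.95) = 12.9°, giving θ ≈ 27 + 12.9 = 39.9°.

θ ≈ 40°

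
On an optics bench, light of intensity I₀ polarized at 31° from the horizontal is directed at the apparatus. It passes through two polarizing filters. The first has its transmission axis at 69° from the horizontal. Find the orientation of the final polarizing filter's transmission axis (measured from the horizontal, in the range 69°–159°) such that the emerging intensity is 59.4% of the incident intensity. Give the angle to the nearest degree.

By Malus's law, I₁ = I₀ cos²(69° − 31°) = I₀ cos²(38°) = 0.621 I₀.
Need I₂/I₀ = 0.594, so cos²(θ − 69°) = 0.594 / 0.621 = 0.9566.
θ − 69° = arccos(√0.9566) = 12.0°, giving θ ≈ 69 + 12.0 = 81.0°.

θ ≈ 81°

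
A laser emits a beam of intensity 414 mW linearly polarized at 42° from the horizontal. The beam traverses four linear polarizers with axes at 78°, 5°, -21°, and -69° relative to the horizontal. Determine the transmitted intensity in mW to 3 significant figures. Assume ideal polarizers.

I ≈ 8.38 mW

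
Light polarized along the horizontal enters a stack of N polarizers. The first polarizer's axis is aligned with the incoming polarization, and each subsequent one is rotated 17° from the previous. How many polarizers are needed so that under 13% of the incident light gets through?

N = 24

First polarizer is aligned with the polarization: full transmission.
Each further stage multiplies by cos²(17°) = 0.9145.
After N polarizers: T = 0.9145^(N−1). Require T < 0.13 ⇒ N−1 > ln(0.13)/ln(0.9145) = 22.83, so N−1 ≥ 23 and N = 24.
Check: N=24 gives T = 0.1281 < 0.13; N=23 gives T = 0.14.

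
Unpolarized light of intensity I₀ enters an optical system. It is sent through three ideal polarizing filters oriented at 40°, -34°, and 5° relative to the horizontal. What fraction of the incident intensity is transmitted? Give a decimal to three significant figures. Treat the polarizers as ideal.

Unpolarized light through the first polarizer → I₁ = ½ I₀, now polarized at 40°.
I₂ = I₁ cos²(-34° − 40°) = 0.5 I₀ · cos²(74°) = 0.03799 I₀.
I₃ = I₂ cos²(5° + 34°) = 0.03799 I₀ · cos²(39°) = 0.02294 I₀.
Transmitted fraction = 0.02294.

≈ 0.0229 I₀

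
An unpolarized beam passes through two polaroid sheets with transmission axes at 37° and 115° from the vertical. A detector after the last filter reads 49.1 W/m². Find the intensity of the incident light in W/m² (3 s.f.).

I₀ ≈ 2270 W/m²

Unpolarized light through the first polarizer → I₁ = ½ I₀, now polarized at 37°.
I₂ = I₁ cos²(115° − 37°) = 0.5 I₀ · cos²(78°) = 0.02161 I₀.
So 49.1 W/m² = 0.02161 I₀, giving I₀ = 49.1/0.02161 = 2272 W/m².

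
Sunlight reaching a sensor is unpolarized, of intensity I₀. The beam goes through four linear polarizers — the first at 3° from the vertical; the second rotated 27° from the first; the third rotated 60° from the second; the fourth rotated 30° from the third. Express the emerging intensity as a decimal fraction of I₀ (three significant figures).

Unpolarized light through the first polarizer → I₁ = ½ I₀, now polarized at 3°.
I₂ = I₁ cos²(27°) = 0.5 · 0.7939 I₀ = 0.3969 I₀.
I₃ = I₂ cos²(60°) = 0.3969 · 0.25 I₀ = 0.09924 I₀.
I₄ = I₃ cos²(30°) = 0.09924 · 0.75 I₀ = 0.07443 I₀.
Transmitted fraction = 0.07443.

≈ 0.0744 I₀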